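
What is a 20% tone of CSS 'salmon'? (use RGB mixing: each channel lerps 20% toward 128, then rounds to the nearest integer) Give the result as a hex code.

#e28075

CSS salmon is rgb(250, 128, 114).
Per channel, c → c + 0.2(128 − c):
  R: 250 − 24.4 = 225.6 → 226
  G: 128 + 0.2×(128−128) = 128 + 0 = 128 → 128
  B: 114 + 0.2×(128−114) = 114 + 2.8 = 116.8 → 117
rgb(226, 128, 117) = #e28075.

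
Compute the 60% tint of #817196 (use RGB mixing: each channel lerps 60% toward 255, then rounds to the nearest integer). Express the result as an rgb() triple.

rgb(205, 198, 213)

#817196 is rgb(129, 113, 150).
A 60% tint moves each channel 60% toward 255:
  R: 129 + 0.6×(255−129) = 129 + 75.6 = 204.6 → 205
  G: 113 + 0.6×(255−113) = 113 + 85.2 = 198.2 → 198
  B: 150 + 0.6×(255−150) = 150 + 63 = 213 → 213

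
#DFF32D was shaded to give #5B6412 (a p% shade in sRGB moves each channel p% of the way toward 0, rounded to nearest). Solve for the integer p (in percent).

#DFF32D is rgb(223, 243, 45); #5B6412 is rgb(91, 100, 18).
On the G channel (widest range): 100 ≈ 243 + (p/100)(0 − 243), so p ≈ 100×(100 − 243)/(0 − 243) = -14300/-243 = 58.85.
p = 59 reproduces all three channels after rounding.

59%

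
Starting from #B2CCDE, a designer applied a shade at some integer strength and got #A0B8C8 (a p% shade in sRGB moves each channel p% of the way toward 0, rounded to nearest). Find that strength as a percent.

10%

#B2CCDE is rgb(178, 204, 222); #A0B8C8 is rgb(160, 184, 200).
On the B channel (widest range): 200 ≈ 222 + (p/100)(0 − 222), so p ≈ 100×(200 − 222)/(0 − 222) = -2200/-222 = 9.91.
p = 10 reproduces all three channels after rounding.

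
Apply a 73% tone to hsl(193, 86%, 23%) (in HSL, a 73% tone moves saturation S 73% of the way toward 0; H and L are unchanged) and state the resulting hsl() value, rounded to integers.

S moves 73% from 86 toward 0: 86 − 62.78 = 23.22 → 23.
H and L are unchanged.

hsl(193, 23%, 23%)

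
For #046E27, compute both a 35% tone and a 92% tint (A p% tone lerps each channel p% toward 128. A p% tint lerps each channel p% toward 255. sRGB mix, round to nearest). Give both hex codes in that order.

#2F7446, #EBF3EE

#046E27 is rgb(4, 110, 39).
35% tone:
  R: 4 + 43.4 = 47.4 → 47
  G: 110 + 0.35×(128−110) = 110 + 6.3 = 116.3 → 116
  B: 39 + 31.15 = 70.15 → 70
  → #2F7446
92% tint:
  R: 4 + 0.92×(255−4) = 4 + 230.92 = 234.92 → 235
  G: 110 + 133.4 = 243.4 → 243
  B: 39 + 0.92×(255−39) = 39 + 198.72 = 237.72 → 238
  → #EBF3EE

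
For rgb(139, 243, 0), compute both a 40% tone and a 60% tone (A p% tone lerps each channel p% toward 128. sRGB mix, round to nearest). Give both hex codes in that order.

40% tone:
  R: 139 − 4.4 = 134.6 → 135
  G: 243 + 0.4×(128−243) = 243 − 46 = 197 → 197
  B: 0 + 0.4×(128−0) = 0 + 51.2 = 51.2 → 51
  → #87c533
60% tone:
  R: 139 − 6.6 = 132.4 → 132
  G: 243 + 0.6×(128−243) = 243 − 69 = 174 → 174
  B: 0 + 76.8 = 76.8 → 77
  → #84ae4d

#87c533, #84ae4d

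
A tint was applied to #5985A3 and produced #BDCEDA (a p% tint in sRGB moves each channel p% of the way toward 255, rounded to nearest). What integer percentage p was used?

60%

#5985A3 is rgb(89, 133, 163); #BDCEDA is rgb(189, 206, 218).
On the R channel (widest range): 189 ≈ 89 + (p/100)(255 − 89), so p ≈ 100×(189 − 89)/(255 − 89) = 10000/166 = 60.24.
p = 60 reproduces all three channels after rounding.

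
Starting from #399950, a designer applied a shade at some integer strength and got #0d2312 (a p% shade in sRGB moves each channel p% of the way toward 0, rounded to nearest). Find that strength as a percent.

#399950 is rgb(57, 153, 80); #0d2312 is rgb(13, 35, 18).
On the G channel (widest range): 35 ≈ 153 + (p/100)(0 − 153), so p ≈ 100×(35 − 153)/(0 − 153) = -11800/-153 = 77.12.
p = 77 reproduces all three channels after rounding.

77%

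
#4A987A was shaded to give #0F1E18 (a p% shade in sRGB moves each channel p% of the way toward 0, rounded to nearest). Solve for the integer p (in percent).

#4A987A is rgb(74, 152, 122); #0F1E18 is rgb(15, 30, 24).
On the G channel (widest range): 30 ≈ 152 + (p/100)(0 − 152), so p ≈ 100×(30 − 152)/(0 − 152) = -12200/-152 = 80.26.
p = 80 reproduces all three channels after rounding.

80%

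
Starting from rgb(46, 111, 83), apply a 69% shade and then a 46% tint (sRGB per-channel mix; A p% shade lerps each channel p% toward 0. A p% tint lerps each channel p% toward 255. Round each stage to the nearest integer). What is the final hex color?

Lerp each channel 69% toward 0:
  R: 46 − 31.74 = 14.26 → 14
  G: 111 − 76.59 = 34.41 → 34
  B: 83 + 0.69×(0−83) = 83 − 57.27 = 25.73 → 26
After the shade: rgb(14, 34, 26) = #0E221A.
Per channel, c → c + 0.46(255 − c):
  R: 14 + 110.86 = 124.86 → 125
  G: 34 + 0.46×(255−34) = 34 + 101.66 = 135.66 → 136
  B: 26 + 0.46×(255−26) = 26 + 105.34 = 131.34 → 131
rgb(125, 136, 131) = #7D8883.

#7D8883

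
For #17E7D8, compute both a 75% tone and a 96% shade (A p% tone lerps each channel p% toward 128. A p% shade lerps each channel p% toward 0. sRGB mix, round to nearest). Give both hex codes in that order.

#17E7D8 is rgb(23, 231, 216).
75% tone:
  R: 23 + 78.75 = 101.75 → 102
  G: 231 − 77.25 = 153.75 → 154
  B: 216 − 66 = 150 → 150
  → #669A96
96% shade:
  R: 23 + 0.96×(0−23) = 23 − 22.08 = 0.92 → 1
  G: 231 + 0.96×(0−231) = 231 − 221.76 = 9.24 → 9
  B: 216 + 0.96×(0−216) = 216 − 207.36 = 8.64 → 9
  → #010909

#669A96, #010909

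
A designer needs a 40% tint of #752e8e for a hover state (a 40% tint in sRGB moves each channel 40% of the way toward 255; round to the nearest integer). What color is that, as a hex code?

#ac82bb

#752e8e is rgb(117, 46, 142).
Per channel, c → c + 0.4(255 − c):
  R: 117 + 55.2 = 172.2 → 172
  G: 46 + 0.4×(255−46) = 46 + 83.6 = 129.6 → 130
  B: 142 + 0.4×(255−142) = 142 + 45.2 = 187.2 → 187
rgb(172, 130, 187) = #ac82bb.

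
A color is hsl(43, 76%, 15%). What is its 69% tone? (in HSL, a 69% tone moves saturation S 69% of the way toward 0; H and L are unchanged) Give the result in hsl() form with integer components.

S moves 69% from 76 toward 0: 76 − 52.44 = 23.56 → 24.
H and L are unchanged.

hsl(43, 24%, 15%)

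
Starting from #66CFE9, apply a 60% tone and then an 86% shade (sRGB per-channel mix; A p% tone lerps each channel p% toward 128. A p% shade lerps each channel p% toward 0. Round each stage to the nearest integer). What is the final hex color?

#111618

#66CFE9 is rgb(102, 207, 233).
Per channel, c → c + 0.6(128 − c):
  R: 102 + 0.6×(128−102) = 102 + 15.6 = 117.6 → 118
  G: 207 − 47.4 = 159.6 → 160
  B: 233 + 0.6×(128−233) = 233 − 63 = 170 → 170
After the tone: rgb(118, 160, 170) = #76A0AA.
Per channel, c → c + 0.86(0 − c):
  R: 118 + 0.86×(0−118) = 118 − 101.48 = 16.52 → 17
  G: 160 + 0.86×(0−160) = 160 − 137.6 = 22.4 → 22
  B: 170 − 146.2 = 23.8 → 24
rgb(17, 22, 24) = #111618.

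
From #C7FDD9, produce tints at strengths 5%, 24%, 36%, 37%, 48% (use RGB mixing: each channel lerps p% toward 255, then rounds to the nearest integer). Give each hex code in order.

#CAFDDB, #D4FDE2, #DBFEE7, #DCFEE7, #E2FEEB

#C7FDD9 is rgb(199, 253, 217).
5%: (199 + 2.8 = 201.8→202, 253→253, 217 + 1.9 = 218.9→219) → #CAFDDB
24%: (199 + 13.44 = 212.44→212, 253→253, 217 + 9.12 = 226.12→226) → #D4FDE2
36%: (199 + 20.16 = 219.16→219, 253 + 0.72 = 253.72→254, 217 + 13.68 = 230.68→231) → #DBFEE7
37%: (199 + 20.72 = 219.72→220, 253 + 0.74 = 253.74→254, 217 + 14.06 = 231.06→231) → #DCFEE7
48%: (199 + 26.88 = 225.88→226, 253 + 0.96 = 253.96→254, 217 + 18.24 = 235.24→235) → #E2FEEB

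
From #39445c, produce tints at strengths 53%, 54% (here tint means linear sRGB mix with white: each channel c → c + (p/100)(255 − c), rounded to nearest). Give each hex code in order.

#a2a7b2, #a4a9b4

#39445c is rgb(57, 68, 92).
53%: (57 + 104.94 = 161.94→162, 68 + 99.11 = 167.11→167, 92 + 86.39 = 178.39→178) → #a2a7b2
54%: (57 + 106.92 = 163.92→164, 68 + 100.98 = 168.98→169, 92 + 88.02 = 180.02→180) → #a4a9b4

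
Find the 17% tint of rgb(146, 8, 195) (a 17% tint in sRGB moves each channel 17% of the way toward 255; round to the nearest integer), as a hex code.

#a532cd

Per channel, c → c + 0.17(255 − c):
  R: 146 + 0.17×(255−146) = 146 + 18.53 = 164.53 → 165
  G: 8 + 0.17×(255−8) = 8 + 41.99 = 49.99 → 50
  B: 195 + 0.17×(255−195) = 195 + 10.2 = 205.2 → 205
rgb(165, 50, 205) = #a532cd.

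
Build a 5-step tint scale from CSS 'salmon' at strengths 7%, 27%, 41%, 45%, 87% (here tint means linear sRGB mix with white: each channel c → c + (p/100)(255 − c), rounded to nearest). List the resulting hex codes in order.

CSS salmon is rgb(250, 128, 114).
7%: (250→250, 128 + 8.89 = 136.89→137, 114 + 9.87 = 123.87→124) → #FA897C
27%: (250 + 1.35 = 251.35→251, 128 + 34.29 = 162.29→162, 114 + 38.07 = 152.07→152) → #FBA298
41%: (250 + 2.05 = 252.05→252, 128 + 52.07 = 180.07→180, 114 + 57.81 = 171.81→172) → #FCB4AC
45%: (250 + 2.25 = 252.25→252, 128 + 57.15 = 185.15→185, 114 + 63.45 = 177.45→177) → #FCB9B1
87%: (250 + 4.35 = 254.35→254, 128 + 110.49 = 238.49→238, 114 + 122.67 = 236.67→237) → #FEEEED

#FA897C, #FBA298, #FCB4AC, #FCB9B1, #FEEEED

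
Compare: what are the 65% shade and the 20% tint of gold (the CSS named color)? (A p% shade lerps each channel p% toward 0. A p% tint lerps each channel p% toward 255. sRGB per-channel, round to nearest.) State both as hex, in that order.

#594B00, #FFDF33

CSS gold is rgb(255, 215, 0).
65% shade:
  R: 255 + 0.65×(0−255) = 255 − 165.75 = 89.25 → 89
  G: 215 + 0.65×(0−215) = 215 − 139.75 = 75.25 → 75
  B: 0 + 0.65×(0−0) = 0 + 0 = 0 → 0
  → #594B00
20% tint:
  R: 255 + 0 = 255 → 255
  G: 215 + 8 = 223 → 223
  B: 0 + 51 = 51 → 51
  → #FFDF33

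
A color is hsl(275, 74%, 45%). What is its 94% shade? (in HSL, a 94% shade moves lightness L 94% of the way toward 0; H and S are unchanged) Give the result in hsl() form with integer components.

L moves 94% from 45 toward 0: 45 − 42.3 = 2.7 → 3.
H and S are unchanged.

hsl(275, 74%, 3%)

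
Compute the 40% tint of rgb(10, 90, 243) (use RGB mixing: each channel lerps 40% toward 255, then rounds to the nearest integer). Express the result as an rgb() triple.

A 40% tint moves each channel 40% toward 255:
  R: 10 + 0.4×(255−10) = 10 + 98 = 108 → 108
  G: 90 + 0.4×(255−90) = 90 + 66 = 156 → 156
  B: 243 + 4.8 = 247.8 → 248

rgb(108, 156, 248)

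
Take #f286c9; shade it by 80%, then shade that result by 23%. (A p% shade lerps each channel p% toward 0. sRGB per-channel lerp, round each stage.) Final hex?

#f286c9 is rgb(242, 134, 201).
An 80% shade moves each channel 80% toward 0:
  R: 242 + 0.8×(0−242) = 242 − 193.6 = 48.4 → 48
  G: 134 + 0.8×(0−134) = 134 − 107.2 = 26.8 → 27
  B: 201 − 160.8 = 40.2 → 40
After the shade: rgb(48, 27, 40) = #301b28.
A 23% shade moves each channel 23% toward 0:
  R: 48 + 0.23×(0−48) = 48 − 11.04 = 36.96 → 37
  G: 27 + 0.23×(0−27) = 27 − 6.21 = 20.79 → 21
  B: 40 − 9.2 = 30.8 → 31
rgb(37, 21, 31) = #25151f.

#25151f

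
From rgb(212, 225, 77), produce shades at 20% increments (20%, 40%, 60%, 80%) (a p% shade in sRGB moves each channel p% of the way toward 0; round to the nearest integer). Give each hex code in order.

#aab43e, #7f872e, #555a1f, #2a2d0f

20%: (212 − 42.4 = 169.6→170, 225 − 45 = 180→180, 77 − 15.4 = 61.6→62) → #aab43e
40%: (212 − 84.8 = 127.2→127, 225 − 90 = 135→135, 77 − 30.8 = 46.2→46) → #7f872e
60%: (212 − 127.2 = 84.8→85, 225 − 135 = 90→90, 77 − 46.2 = 30.8→31) → #555a1f
80%: (212 − 169.6 = 42.4→42, 225 − 180 = 45→45, 77 − 61.6 = 15.4→15) → #2a2d0f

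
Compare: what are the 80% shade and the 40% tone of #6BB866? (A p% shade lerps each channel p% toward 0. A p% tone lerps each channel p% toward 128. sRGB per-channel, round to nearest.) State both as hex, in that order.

#152514, #73A270

#6BB866 is rgb(107, 184, 102).
80% shade:
  R: 107 − 85.6 = 21.4 → 21
  G: 184 − 147.2 = 36.8 → 37
  B: 102 + 0.8×(0−102) = 102 − 81.6 = 20.4 → 20
  → #152514
40% tone:
  R: 107 + 0.4×(128−107) = 107 + 8.4 = 115.4 → 115
  G: 184 + 0.4×(128−184) = 184 − 22.4 = 161.6 → 162
  B: 102 + 10.4 = 112.4 → 112
  → #73A270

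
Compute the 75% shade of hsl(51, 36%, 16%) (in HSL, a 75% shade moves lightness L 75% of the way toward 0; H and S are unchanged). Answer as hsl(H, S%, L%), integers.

hsl(51, 36%, 4%)

L moves 75% from 16 toward 0: 16 − 12 = 4 → 4.
H and S are unchanged.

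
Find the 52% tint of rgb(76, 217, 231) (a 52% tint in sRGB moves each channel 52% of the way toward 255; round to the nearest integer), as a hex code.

Per channel, c → c + 0.52(255 − c):
  R: 76 + 0.52×(255−76) = 76 + 93.08 = 169.08 → 169
  G: 217 + 0.52×(255−217) = 217 + 19.76 = 236.76 → 237
  B: 231 + 0.52×(255−231) = 231 + 12.48 = 243.48 → 243
rgb(169, 237, 243) = #a9edf3.

#a9edf3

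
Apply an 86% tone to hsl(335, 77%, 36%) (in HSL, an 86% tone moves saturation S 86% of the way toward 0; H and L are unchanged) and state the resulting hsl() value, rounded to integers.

hsl(335, 11%, 36%)

S moves 86% from 77 toward 0: 77 − 66.22 = 10.78 → 11.
H and L are unchanged.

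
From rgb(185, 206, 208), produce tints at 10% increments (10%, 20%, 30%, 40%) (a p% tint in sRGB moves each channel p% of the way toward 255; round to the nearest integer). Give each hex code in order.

#C0D3D5, #C7D8D9, #CEDDDE, #D5E2E3

10%: (185 + 7 = 192→192, 206 + 4.9 = 210.9→211, 208 + 4.7 = 212.7→213) → #C0D3D5
20%: (185 + 14 = 199→199, 206 + 9.8 = 215.8→216, 208 + 9.4 = 217.4→217) → #C7D8D9
30%: (185 + 21 = 206→206, 206 + 14.7 = 220.7→221, 208 + 14.1 = 222.1→222) → #CEDDDE
40%: (185 + 28 = 213→213, 206 + 19.6 = 225.6→226, 208 + 18.8 = 226.8→227) → #D5E2E3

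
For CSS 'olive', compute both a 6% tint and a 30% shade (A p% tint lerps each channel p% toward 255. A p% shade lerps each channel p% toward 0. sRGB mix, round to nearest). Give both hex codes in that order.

CSS olive is rgb(128, 128, 0).
6% tint:
  R: 128 + 7.62 = 135.62 → 136
  G: 128 + 7.62 = 135.62 → 136
  B: 0 + 15.3 = 15.3 → 15
  → #88880F
30% shade:
  R: 128 − 38.4 = 89.6 → 90
  G: 128 + 0.3×(0−128) = 128 − 38.4 = 89.6 → 90
  B: 0 + 0.3×(0−0) = 0 + 0 = 0 → 0
  → #5A5A00

#88880F, #5A5A00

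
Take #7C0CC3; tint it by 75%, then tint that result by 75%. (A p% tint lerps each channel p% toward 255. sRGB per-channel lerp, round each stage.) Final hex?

#F7F0FB

#7C0CC3 is rgb(124, 12, 195).
Per channel, c → c + 0.75(255 − c):
  R: 124 + 0.75×(255−124) = 124 + 98.25 = 222.25 → 222
  G: 12 + 182.25 = 194.25 → 194
  B: 195 + 0.75×(255−195) = 195 + 45 = 240 → 240
After the tint: rgb(222, 194, 240) = #DEC2F0.
A 75% tint moves each channel 75% toward 255:
  R: 222 + 24.75 = 246.75 → 247
  G: 194 + 0.75×(255−194) = 194 + 45.75 = 239.75 → 240
  B: 240 + 0.75×(255−240) = 240 + 11.25 = 251.25 → 251
rgb(247, 240, 251) = #F7F0FB.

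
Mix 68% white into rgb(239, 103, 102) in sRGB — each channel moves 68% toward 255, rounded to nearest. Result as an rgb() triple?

Per channel, c → c + 0.68(255 − c):
  R: 239 + 10.88 = 249.88 → 250
  G: 103 + 0.68×(255−103) = 103 + 103.36 = 206.36 → 206
  B: 102 + 0.68×(255−102) = 102 + 104.04 = 206.04 → 206

rgb(250, 206, 206)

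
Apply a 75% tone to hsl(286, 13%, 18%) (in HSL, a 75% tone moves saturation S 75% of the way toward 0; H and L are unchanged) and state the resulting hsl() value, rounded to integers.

S moves 75% from 13 toward 0: 13 − 9.75 = 3.25 → 3.
H and L are unchanged.

hsl(286, 3%, 18%)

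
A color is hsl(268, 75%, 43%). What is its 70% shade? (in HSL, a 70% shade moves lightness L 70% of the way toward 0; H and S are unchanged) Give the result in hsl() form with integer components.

L moves 70% from 43 toward 0: 43 − 30.1 = 12.9 → 13.
H and S are unchanged.

hsl(268, 75%, 13%)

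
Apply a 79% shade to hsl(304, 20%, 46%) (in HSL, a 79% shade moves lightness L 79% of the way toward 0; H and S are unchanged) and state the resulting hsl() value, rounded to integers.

L moves 79% from 46 toward 0: 46 − 36.34 = 9.66 → 10.
H and S are unchanged.

hsl(304, 20%, 10%)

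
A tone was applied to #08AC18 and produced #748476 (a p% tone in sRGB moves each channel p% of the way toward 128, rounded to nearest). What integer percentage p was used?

#08AC18 is rgb(8, 172, 24); #748476 is rgb(116, 132, 118).
On the R channel (widest range): 116 ≈ 8 + (p/100)(128 − 8), so p ≈ 100×(116 − 8)/(128 − 8) = 10800/120 = 90.00.
p = 90 reproduces all three channels after rounding.

90%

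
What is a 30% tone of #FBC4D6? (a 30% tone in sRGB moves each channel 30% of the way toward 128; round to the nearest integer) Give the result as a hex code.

#D6B0BC

#FBC4D6 is rgb(251, 196, 214).
Per channel, c → c + 0.3(128 − c):
  R: 251 + 0.3×(128−251) = 251 − 36.9 = 214.1 → 214
  G: 196 + 0.3×(128−196) = 196 − 20.4 = 175.6 → 176
  B: 214 − 25.8 = 188.2 → 188
rgb(214, 176, 188) = #D6B0BC.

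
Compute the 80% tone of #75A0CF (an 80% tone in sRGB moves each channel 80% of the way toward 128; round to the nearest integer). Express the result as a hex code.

#7E8690

#75A0CF is rgb(117, 160, 207).
Lerp each channel 80% toward 128:
  R: 117 + 0.8×(128−117) = 117 + 8.8 = 125.8 → 126
  G: 160 − 25.6 = 134.4 → 134
  B: 207 + 0.8×(128−207) = 207 − 63.2 = 143.8 → 144
rgb(126, 134, 144) = #7E8690.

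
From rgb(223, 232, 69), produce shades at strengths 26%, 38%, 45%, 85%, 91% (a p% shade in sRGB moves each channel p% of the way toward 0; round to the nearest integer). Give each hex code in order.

26%: (223 − 57.98 = 165.02→165, 232 − 60.32 = 171.68→172, 69 − 17.94 = 51.06→51) → #a5ac33
38%: (223 − 84.74 = 138.26→138, 232 − 88.16 = 143.84→144, 69 − 26.22 = 42.78→43) → #8a902b
45%: (223 − 100.35 = 122.65→123, 232 − 104.4 = 127.6→128, 69 − 31.05 = 37.95→38) → #7b8026
85%: (223 − 189.55 = 33.45→33, 232 − 197.2 = 34.8→35, 69 − 58.65 = 10.35→10) → #21230a
91%: (223 − 202.93 = 20.07→20, 232 − 211.12 = 20.88→21, 69 − 62.79 = 6.21→6) → #141506

#a5ac33, #8a902b, #7b8026, #21230a, #141506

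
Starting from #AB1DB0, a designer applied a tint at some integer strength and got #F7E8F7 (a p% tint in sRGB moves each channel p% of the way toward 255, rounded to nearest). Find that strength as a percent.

90%

#AB1DB0 is rgb(171, 29, 176); #F7E8F7 is rgb(247, 232, 247).
On the G channel (widest range): 232 ≈ 29 + (p/100)(255 − 29), so p ≈ 100×(232 − 29)/(255 − 29) = 20300/226 = 89.82.
p = 90 reproduces all three channels after rounding.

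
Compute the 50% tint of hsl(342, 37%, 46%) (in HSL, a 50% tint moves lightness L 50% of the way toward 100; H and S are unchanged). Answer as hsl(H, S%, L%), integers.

hsl(342, 37%, 73%)

L moves 50% from 46 toward 100: 46 + 27 = 73 → 73.
H and S are unchanged.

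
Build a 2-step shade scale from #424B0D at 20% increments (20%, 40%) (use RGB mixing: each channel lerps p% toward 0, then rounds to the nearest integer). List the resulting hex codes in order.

#353C0A, #282D08

#424B0D is rgb(66, 75, 13).
20%: (66 − 13.2 = 52.8→53, 75 − 15 = 60→60, 13 − 2.6 = 10.4→10) → #353C0A
40%: (66 − 26.4 = 39.6→40, 75 − 30 = 45→45, 13 − 5.2 = 7.8→8) → #282D08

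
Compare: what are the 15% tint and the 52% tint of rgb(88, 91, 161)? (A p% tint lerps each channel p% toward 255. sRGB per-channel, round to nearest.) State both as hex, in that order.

#7174af, #afb0d2

15% tint:
  R: 88 + 0.15×(255−88) = 88 + 25.05 = 113.05 → 113
  G: 91 + 24.6 = 115.6 → 116
  B: 161 + 14.1 = 175.1 → 175
  → #7174af
52% tint:
  R: 88 + 86.84 = 174.84 → 175
  G: 91 + 0.52×(255−91) = 91 + 85.28 = 176.28 → 176
  B: 161 + 48.88 = 209.88 → 210
  → #afb0d2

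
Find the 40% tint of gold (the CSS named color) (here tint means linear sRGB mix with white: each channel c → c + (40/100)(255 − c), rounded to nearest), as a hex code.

CSS gold is rgb(255, 215, 0).
Per channel, c → c + 0.4(255 − c):
  R: 255 + 0.4×(255−255) = 255 + 0 = 255 → 255
  G: 215 + 0.4×(255−215) = 215 + 16 = 231 → 231
  B: 0 + 102 = 102 → 102
rgb(255, 231, 102) = #ffe766.

#ffe766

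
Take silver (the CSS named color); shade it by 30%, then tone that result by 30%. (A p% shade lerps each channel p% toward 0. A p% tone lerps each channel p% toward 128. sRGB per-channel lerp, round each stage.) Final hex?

CSS silver is rgb(192, 192, 192).
Lerp each channel 30% toward 0:
  R: 192 − 57.6 = 134.4 → 134
  G: 192 − 57.6 = 134.4 → 134
  B: 192 − 57.6 = 134.4 → 134
After the shade: rgb(134, 134, 134) = #868686.
Per channel, c → c + 0.3(128 − c):
  R: 134 − 1.8 = 132.2 → 132
  G: 134 − 1.8 = 132.2 → 132
  B: 134 − 1.8 = 132.2 → 132
rgb(132, 132, 132) = #848484.

#848484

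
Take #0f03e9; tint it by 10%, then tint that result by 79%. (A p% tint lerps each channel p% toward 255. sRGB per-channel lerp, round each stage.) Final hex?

#d2cffb

#0f03e9 is rgb(15, 3, 233).
Per channel, c → c + 0.1(255 − c):
  R: 15 + 0.1×(255−15) = 15 + 24 = 39 → 39
  G: 3 + 0.1×(255−3) = 3 + 25.2 = 28.2 → 28
  B: 233 + 2.2 = 235.2 → 235
After the tint: rgb(39, 28, 235) = #271ceb.
Lerp each channel 79% toward 255:
  R: 39 + 170.64 = 209.64 → 210
  G: 28 + 0.79×(255−28) = 28 + 179.33 = 207.33 → 207
  B: 235 + 15.8 = 250.8 → 251
rgb(210, 207, 251) = #d2cffb.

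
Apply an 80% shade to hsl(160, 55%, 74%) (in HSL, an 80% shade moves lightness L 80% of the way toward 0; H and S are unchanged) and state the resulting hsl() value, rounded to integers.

hsl(160, 55%, 15%)

L moves 80% from 74 toward 0: 74 − 59.2 = 14.8 → 15.
H and S are unchanged.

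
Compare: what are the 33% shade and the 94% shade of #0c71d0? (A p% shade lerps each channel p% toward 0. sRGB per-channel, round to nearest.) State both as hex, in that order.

#084c8b, #01070c

#0c71d0 is rgb(12, 113, 208).
33% shade:
  R: 12 − 3.96 = 8.04 → 8
  G: 113 + 0.33×(0−113) = 113 − 37.29 = 75.71 → 76
  B: 208 + 0.33×(0−208) = 208 − 68.64 = 139.36 → 139
  → #084c8b
94% shade:
  R: 12 + 0.94×(0−12) = 12 − 11.28 = 0.72 → 1
  G: 113 + 0.94×(0−113) = 113 − 106.22 = 6.78 → 7
  B: 208 + 0.94×(0−208) = 208 − 195.52 = 12.48 → 12
  → #01070c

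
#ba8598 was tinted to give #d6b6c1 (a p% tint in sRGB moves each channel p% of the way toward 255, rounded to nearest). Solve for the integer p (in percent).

#ba8598 is rgb(186, 133, 152); #d6b6c1 is rgb(214, 182, 193).
On the G channel (widest range): 182 ≈ 133 + (p/100)(255 − 133), so p ≈ 100×(182 − 133)/(255 − 133) = 4900/122 = 40.16.
p = 40 reproduces all three channels after rounding.

40%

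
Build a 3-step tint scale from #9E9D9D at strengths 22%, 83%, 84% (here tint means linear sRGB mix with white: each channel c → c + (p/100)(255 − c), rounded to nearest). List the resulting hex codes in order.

#9E9D9D is rgb(158, 157, 157).
22%: (158 + 21.34 = 179.34→179, 157 + 21.56 = 178.56→179, 157 + 21.56 = 178.56→179) → #B3B3B3
83%: (158 + 80.51 = 238.51→239, 157 + 81.34 = 238.34→238, 157 + 81.34 = 238.34→238) → #EFEEEE
84%: (158 + 81.48 = 239.48→239, 157 + 82.32 = 239.32→239, 157 + 82.32 = 239.32→239) → #EFEFEF

#B3B3B3, #EFEEEE, #EFEFEF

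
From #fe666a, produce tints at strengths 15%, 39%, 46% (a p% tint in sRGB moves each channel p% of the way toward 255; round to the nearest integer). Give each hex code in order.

#fe7d80, #fea2a4, #feacaf

#fe666a is rgb(254, 102, 106).
15%: (254→254, 102 + 22.95 = 124.95→125, 106 + 22.35 = 128.35→128) → #fe7d80
39%: (254→254, 102 + 59.67 = 161.67→162, 106 + 58.11 = 164.11→164) → #fea2a4
46%: (254→254, 102 + 70.38 = 172.38→172, 106 + 68.54 = 174.54→175) → #feacaf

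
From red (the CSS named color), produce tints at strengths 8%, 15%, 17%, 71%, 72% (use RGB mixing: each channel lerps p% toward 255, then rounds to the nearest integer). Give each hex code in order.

CSS red is rgb(255, 0, 0).
8%: (255→255, 0 + 20.4 = 20.4→20, 0 + 20.4 = 20.4→20) → #ff1414
15%: (255→255, 0 + 38.25 = 38.25→38, 0 + 38.25 = 38.25→38) → #ff2626
17%: (255→255, 0 + 43.35 = 43.35→43, 0 + 43.35 = 43.35→43) → #ff2b2b
71%: (255→255, 0 + 181.05 = 181.05→181, 0 + 181.05 = 181.05→181) → #ffb5b5
72%: (255→255, 0 + 183.6 = 183.6→184, 0 + 183.6 = 183.6→184) → #ffb8b8

#ff1414, #ff2626, #ff2b2b, #ffb5b5, #ffb8b8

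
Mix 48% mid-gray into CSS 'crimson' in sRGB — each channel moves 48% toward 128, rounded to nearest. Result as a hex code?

CSS crimson is rgb(220, 20, 60).
Lerp each channel 48% toward 128:
  R: 220 − 44.16 = 175.84 → 176
  G: 20 + 0.48×(128−20) = 20 + 51.84 = 71.84 → 72
  B: 60 + 0.48×(128−60) = 60 + 32.64 = 92.64 → 93
rgb(176, 72, 93) = #B0485D.

#B0485D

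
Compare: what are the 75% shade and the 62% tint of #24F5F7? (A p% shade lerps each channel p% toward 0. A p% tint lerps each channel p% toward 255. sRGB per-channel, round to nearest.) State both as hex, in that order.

#093D3E, #ACFBFC

#24F5F7 is rgb(36, 245, 247).
75% shade:
  R: 36 − 27 = 9 → 9
  G: 245 + 0.75×(0−245) = 245 − 183.75 = 61.25 → 61
  B: 247 − 185.25 = 61.75 → 62
  → #093D3E
62% tint:
  R: 36 + 0.62×(255−36) = 36 + 135.78 = 171.78 → 172
  G: 245 + 6.2 = 251.2 → 251
  B: 247 + 4.96 = 251.96 → 252
  → #ACFBFC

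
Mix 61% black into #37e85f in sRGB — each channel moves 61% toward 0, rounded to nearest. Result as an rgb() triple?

rgb(21, 90, 37)

#37e85f is rgb(55, 232, 95).
Lerp each channel 61% toward 0:
  R: 55 − 33.55 = 21.45 → 21
  G: 232 − 141.52 = 90.48 → 90
  B: 95 + 0.61×(0−95) = 95 − 57.95 = 37.05 → 37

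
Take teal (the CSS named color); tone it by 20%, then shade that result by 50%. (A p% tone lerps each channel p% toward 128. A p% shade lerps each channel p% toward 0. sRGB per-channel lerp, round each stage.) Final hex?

CSS teal is rgb(0, 128, 128).
A 20% tone moves each channel 20% toward 128:
  R: 0 + 25.6 = 25.6 → 26
  G: 128 + 0.2×(128−128) = 128 + 0 = 128 → 128
  B: 128 + 0.2×(128−128) = 128 + 0 = 128 → 128
After the tone: rgb(26, 128, 128) = #1A8080.
Per channel, c → c + 0.5(0 − c):
  R: 26 − 13 = 13 → 13
  G: 128 + 0.5×(0−128) = 128 − 64 = 64 → 64
  B: 128 − 64 = 64 → 64
rgb(13, 64, 64) = #0D4040.

#0D4040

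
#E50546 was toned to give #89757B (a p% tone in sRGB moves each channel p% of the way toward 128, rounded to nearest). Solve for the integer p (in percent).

91%

#E50546 is rgb(229, 5, 70); #89757B is rgb(137, 117, 123).
On the G channel (widest range): 117 ≈ 5 + (p/100)(128 − 5), so p ≈ 100×(117 − 5)/(128 − 5) = 11200/123 = 91.06.
p = 91 reproduces all three channels after rounding.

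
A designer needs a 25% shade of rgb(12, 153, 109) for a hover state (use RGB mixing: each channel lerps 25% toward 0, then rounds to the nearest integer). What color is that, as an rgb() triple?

Lerp each channel 25% toward 0:
  R: 12 + 0.25×(0−12) = 12 − 3 = 9 → 9
  G: 153 − 38.25 = 114.75 → 115
  B: 109 + 0.25×(0−109) = 109 − 27.25 = 81.75 → 82

rgb(9, 115, 82)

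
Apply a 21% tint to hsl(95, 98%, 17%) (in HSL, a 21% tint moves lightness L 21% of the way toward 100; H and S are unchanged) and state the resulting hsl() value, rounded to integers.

hsl(95, 98%, 34%)

L moves 21% from 17 toward 100: 17 + 17.43 = 34.43 → 34.
H and S are unchanged.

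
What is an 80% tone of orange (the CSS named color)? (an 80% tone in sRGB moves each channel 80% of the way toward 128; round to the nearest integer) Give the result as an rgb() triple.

CSS orange is rgb(255, 165, 0).
Lerp each channel 80% toward 128:
  R: 255 − 101.6 = 153.4 → 153
  G: 165 + 0.8×(128−165) = 165 − 29.6 = 135.4 → 135
  B: 0 + 0.8×(128−0) = 0 + 102.4 = 102.4 → 102

rgb(153, 135, 102)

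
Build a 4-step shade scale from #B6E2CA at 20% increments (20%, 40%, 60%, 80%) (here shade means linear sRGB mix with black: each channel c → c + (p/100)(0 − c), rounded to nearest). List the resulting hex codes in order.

#92B5A2, #6D8879, #495A51, #242D28

#B6E2CA is rgb(182, 226, 202).
20%: (182 − 36.4 = 145.6→146, 226 − 45.2 = 180.8→181, 202 − 40.4 = 161.6→162) → #92B5A2
40%: (182 − 72.8 = 109.2→109, 226 − 90.4 = 135.6→136, 202 − 80.8 = 121.2→121) → #6D8879
60%: (182 − 109.2 = 72.8→73, 226 − 135.6 = 90.4→90, 202 − 121.2 = 80.8→81) → #495A51
80%: (182 − 145.6 = 36.4→36, 226 − 180.8 = 45.2→45, 202 − 161.6 = 40.4→40) → #242D28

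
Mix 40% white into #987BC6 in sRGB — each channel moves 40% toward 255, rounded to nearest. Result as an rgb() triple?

rgb(193, 176, 221)

#987BC6 is rgb(152, 123, 198).
A 40% tint moves each channel 40% toward 255:
  R: 152 + 41.2 = 193.2 → 193
  G: 123 + 0.4×(255−123) = 123 + 52.8 = 175.8 → 176
  B: 198 + 22.8 = 220.8 → 221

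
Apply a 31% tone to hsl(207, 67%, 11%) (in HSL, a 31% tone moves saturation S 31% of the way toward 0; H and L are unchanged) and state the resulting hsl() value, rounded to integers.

S moves 31% from 67 toward 0: 67 − 20.77 = 46.23 → 46.
H and L are unchanged.

hsl(207, 46%, 11%)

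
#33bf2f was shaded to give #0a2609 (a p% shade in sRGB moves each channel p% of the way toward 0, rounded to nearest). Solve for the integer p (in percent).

#33bf2f is rgb(51, 191, 47); #0a2609 is rgb(10, 38, 9).
On the G channel (widest range): 38 ≈ 191 + (p/100)(0 − 191), so p ≈ 100×(38 − 191)/(0 − 191) = -15300/-191 = 80.10.
p = 80 reproduces all three channels after rounding.

80%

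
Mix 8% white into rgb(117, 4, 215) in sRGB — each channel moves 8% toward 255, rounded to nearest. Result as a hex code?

Per channel, c → c + 0.08(255 − c):
  R: 117 + 11.04 = 128.04 → 128
  G: 4 + 20.08 = 24.08 → 24
  B: 215 + 3.2 = 218.2 → 218
rgb(128, 24, 218) = #8018DA.

#8018DA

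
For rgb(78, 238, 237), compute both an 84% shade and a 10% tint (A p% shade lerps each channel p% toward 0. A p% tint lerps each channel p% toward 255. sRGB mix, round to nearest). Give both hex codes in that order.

#0C2626, #60F0EF

84% shade:
  R: 78 + 0.84×(0−78) = 78 − 65.52 = 12.48 → 12
  G: 238 + 0.84×(0−238) = 238 − 199.92 = 38.08 → 38
  B: 237 + 0.84×(0−237) = 237 − 199.08 = 37.92 → 38
  → #0C2626
10% tint:
  R: 78 + 17.7 = 95.7 → 96
  G: 238 + 0.1×(255−238) = 238 + 1.7 = 239.7 → 240
  B: 237 + 0.1×(255−237) = 237 + 1.8 = 238.8 → 239
  → #60F0EF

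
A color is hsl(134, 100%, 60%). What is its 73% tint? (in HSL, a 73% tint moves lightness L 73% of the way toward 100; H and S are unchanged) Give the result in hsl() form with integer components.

hsl(134, 100%, 89%)

L moves 73% from 60 toward 100: 60 + 29.2 = 89.2 → 89.
H and S are unchanged.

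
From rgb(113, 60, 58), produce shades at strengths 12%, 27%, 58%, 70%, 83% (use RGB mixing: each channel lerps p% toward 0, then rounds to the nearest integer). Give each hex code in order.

12%: (113 − 13.56 = 99.44→99, 60 − 7.2 = 52.8→53, 58 − 6.96 = 51.04→51) → #633533
27%: (113 − 30.51 = 82.49→82, 60 − 16.2 = 43.8→44, 58 − 15.66 = 42.34→42) → #522C2A
58%: (113 − 65.54 = 47.46→47, 60 − 34.8 = 25.2→25, 58 − 33.64 = 24.36→24) → #2F1918
70%: (113 − 79.1 = 33.9→34, 60 − 42 = 18→18, 58 − 40.6 = 17.4→17) → #221211
83%: (113 − 93.79 = 19.21→19, 60 − 49.8 = 10.2→10, 58 − 48.14 = 9.86→10) → #130A0A

#633533, #522C2A, #2F1918, #221211, #130A0A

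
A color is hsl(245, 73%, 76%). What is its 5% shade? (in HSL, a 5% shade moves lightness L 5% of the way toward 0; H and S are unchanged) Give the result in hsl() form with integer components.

L moves 5% from 76 toward 0: 76 − 3.8 = 72.2 → 72.
H and S are unchanged.

hsl(245, 73%, 72%)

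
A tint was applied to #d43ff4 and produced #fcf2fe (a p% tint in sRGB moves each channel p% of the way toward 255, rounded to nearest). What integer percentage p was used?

#d43ff4 is rgb(212, 63, 244); #fcf2fe is rgb(252, 242, 254).
On the G channel (widest range): 242 ≈ 63 + (p/100)(255 − 63), so p ≈ 100×(242 − 63)/(255 − 63) = 17900/192 = 93.23.
p = 93 reproduces all three channels after rounding.

93%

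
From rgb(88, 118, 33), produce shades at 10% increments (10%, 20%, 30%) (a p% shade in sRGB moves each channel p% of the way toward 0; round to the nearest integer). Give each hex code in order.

10%: (88 − 8.8 = 79.2→79, 118 − 11.8 = 106.2→106, 33 − 3.3 = 29.7→30) → #4f6a1e
20%: (88 − 17.6 = 70.4→70, 118 − 23.6 = 94.4→94, 33 − 6.6 = 26.4→26) → #465e1a
30%: (88 − 26.4 = 61.6→62, 118 − 35.4 = 82.6→83, 33 − 9.9 = 23.1→23) → #3e5317

#4f6a1e, #465e1a, #3e5317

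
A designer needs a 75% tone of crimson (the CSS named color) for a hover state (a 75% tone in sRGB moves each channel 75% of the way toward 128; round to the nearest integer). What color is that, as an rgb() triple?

rgb(151, 101, 111)

CSS crimson is rgb(220, 20, 60).
A 75% tone moves each channel 75% toward 128:
  R: 220 + 0.75×(128−220) = 220 − 69 = 151 → 151
  G: 20 + 0.75×(128−20) = 20 + 81 = 101 → 101
  B: 60 + 51 = 111 → 111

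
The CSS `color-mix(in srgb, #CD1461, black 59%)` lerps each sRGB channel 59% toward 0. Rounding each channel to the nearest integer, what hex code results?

#CD1461 is rgb(205, 20, 97).
Per channel, c → c + 0.59(0 − c):
  R: 205 + 0.59×(0−205) = 205 − 120.95 = 84.05 → 84
  G: 20 − 11.8 = 8.2 → 8
  B: 97 + 0.59×(0−97) = 97 − 57.23 = 39.77 → 40
rgb(84, 8, 40) = #540828.

#540828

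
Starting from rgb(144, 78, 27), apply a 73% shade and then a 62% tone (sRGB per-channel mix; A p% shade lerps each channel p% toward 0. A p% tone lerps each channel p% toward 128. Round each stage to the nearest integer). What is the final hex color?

#5E5752

Per channel, c → c + 0.73(0 − c):
  R: 144 − 105.12 = 38.88 → 39
  G: 78 − 56.94 = 21.06 → 21
  B: 27 + 0.73×(0−27) = 27 − 19.71 = 7.29 → 7
After the shade: rgb(39, 21, 7) = #271507.
Per channel, c → c + 0.62(128 − c):
  R: 39 + 0.62×(128−39) = 39 + 55.18 = 94.18 → 94
  G: 21 + 0.62×(128−21) = 21 + 66.34 = 87.34 → 87
  B: 7 + 0.62×(128−7) = 7 + 75.02 = 82.02 → 82
rgb(94, 87, 82) = #5E5752.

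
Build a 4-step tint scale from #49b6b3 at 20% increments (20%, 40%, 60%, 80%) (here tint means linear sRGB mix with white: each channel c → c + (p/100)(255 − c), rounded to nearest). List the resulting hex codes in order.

#6dc5c2, #92d3d1, #b6e2e1, #dbf0f0

#49b6b3 is rgb(73, 182, 179).
20%: (73 + 36.4 = 109.4→109, 182 + 14.6 = 196.6→197, 179 + 15.2 = 194.2→194) → #6dc5c2
40%: (73 + 72.8 = 145.8→146, 182 + 29.2 = 211.2→211, 179 + 30.4 = 209.4→209) → #92d3d1
60%: (73 + 109.2 = 182.2→182, 182 + 43.8 = 225.8→226, 179 + 45.6 = 224.6→225) → #b6e2e1
80%: (73 + 145.6 = 218.6→219, 182 + 58.4 = 240.4→240, 179 + 60.8 = 239.8→240) → #dbf0f0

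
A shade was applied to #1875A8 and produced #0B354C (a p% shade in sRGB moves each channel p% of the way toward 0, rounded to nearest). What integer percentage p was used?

#1875A8 is rgb(24, 117, 168); #0B354C is rgb(11, 53, 76).
On the B channel (widest range): 76 ≈ 168 + (p/100)(0 − 168), so p ≈ 100×(76 − 168)/(0 − 168) = -9200/-168 = 54.76.
p = 55 reproduces all three channels after rounding.

55%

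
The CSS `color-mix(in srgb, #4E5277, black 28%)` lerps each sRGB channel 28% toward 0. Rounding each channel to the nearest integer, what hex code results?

#4E5277 is rgb(78, 82, 119).
Per channel, c → c + 0.28(0 − c):
  R: 78 − 21.84 = 56.16 → 56
  G: 82 + 0.28×(0−82) = 82 − 22.96 = 59.04 → 59
  B: 119 − 33.32 = 85.68 → 86
rgb(56, 59, 86) = #383B56.

#383B56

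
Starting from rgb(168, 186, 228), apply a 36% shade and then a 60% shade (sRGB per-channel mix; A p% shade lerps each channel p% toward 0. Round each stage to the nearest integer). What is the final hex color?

#2B303A

A 36% shade moves each channel 36% toward 0:
  R: 168 − 60.48 = 107.52 → 108
  G: 186 − 66.96 = 119.04 → 119
  B: 228 + 0.36×(0−228) = 228 − 82.08 = 145.92 → 146
After the shade: rgb(108, 119, 146) = #6C7792.
Lerp each channel 60% toward 0:
  R: 108 − 64.8 = 43.2 → 43
  G: 119 + 0.6×(0−119) = 119 − 71.4 = 47.6 → 48
  B: 146 + 0.6×(0−146) = 146 − 87.6 = 58.4 → 58
rgb(43, 48, 58) = #2B303A.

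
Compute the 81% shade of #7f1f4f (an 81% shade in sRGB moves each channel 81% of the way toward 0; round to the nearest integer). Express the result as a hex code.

#18060f

#7f1f4f is rgb(127, 31, 79).
Lerp each channel 81% toward 0:
  R: 127 − 102.87 = 24.13 → 24
  G: 31 + 0.81×(0−31) = 31 − 25.11 = 5.89 → 6
  B: 79 + 0.81×(0−79) = 79 − 63.99 = 15.01 → 15
rgb(24, 6, 15) = #18060f.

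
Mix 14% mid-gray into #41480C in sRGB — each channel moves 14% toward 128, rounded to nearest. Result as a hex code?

#41480C is rgb(65, 72, 12).
Lerp each channel 14% toward 128:
  R: 65 + 8.82 = 73.82 → 74
  G: 72 + 0.14×(128−72) = 72 + 7.84 = 79.84 → 80
  B: 12 + 0.14×(128−12) = 12 + 16.24 = 28.24 → 28
rgb(74, 80, 28) = #4A501C.

#4A501C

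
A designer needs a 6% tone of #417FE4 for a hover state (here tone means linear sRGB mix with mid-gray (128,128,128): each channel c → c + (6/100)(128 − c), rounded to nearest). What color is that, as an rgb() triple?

#417FE4 is rgb(65, 127, 228).
A 6% tone moves each channel 6% toward 128:
  R: 65 + 3.78 = 68.78 → 69
  G: 127 + 0.06×(128−127) = 127 + 0.06 = 127.06 → 127
  B: 228 − 6 = 222 → 222

rgb(69, 127, 222)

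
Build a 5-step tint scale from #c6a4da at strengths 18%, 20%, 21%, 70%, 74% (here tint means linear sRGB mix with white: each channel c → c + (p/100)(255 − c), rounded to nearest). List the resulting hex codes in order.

#c6a4da is rgb(198, 164, 218).
18%: (198 + 10.26 = 208.26→208, 164 + 16.38 = 180.38→180, 218 + 6.66 = 224.66→225) → #d0b4e1
20%: (198 + 11.4 = 209.4→209, 164 + 18.2 = 182.2→182, 218 + 7.4 = 225.4→225) → #d1b6e1
21%: (198 + 11.97 = 209.97→210, 164 + 19.11 = 183.11→183, 218 + 7.77 = 225.77→226) → #d2b7e2
70%: (198 + 39.9 = 237.9→238, 164 + 63.7 = 227.7→228, 218 + 25.9 = 243.9→244) → #eee4f4
74%: (198 + 42.18 = 240.18→240, 164 + 67.34 = 231.34→231, 218 + 27.38 = 245.38→245) → #f0e7f5

#d0b4e1, #d1b6e1, #d2b7e2, #eee4f4, #f0e7f5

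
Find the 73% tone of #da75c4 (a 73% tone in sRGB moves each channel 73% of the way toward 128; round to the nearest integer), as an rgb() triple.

rgb(152, 125, 146)

#da75c4 is rgb(218, 117, 196).
A 73% tone moves each channel 73% toward 128:
  R: 218 + 0.73×(128−218) = 218 − 65.7 = 152.3 → 152
  G: 117 + 8.03 = 125.03 → 125
  B: 196 − 49.64 = 146.36 → 146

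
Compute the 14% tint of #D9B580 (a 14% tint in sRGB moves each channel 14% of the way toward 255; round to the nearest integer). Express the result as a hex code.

#DEBF92

#D9B580 is rgb(217, 181, 128).
Per channel, c → c + 0.14(255 − c):
  R: 217 + 0.14×(255−217) = 217 + 5.32 = 222.32 → 222
  G: 181 + 0.14×(255−181) = 181 + 10.36 = 191.36 → 191
  B: 128 + 0.14×(255−128) = 128 + 17.78 = 145.78 → 146
rgb(222, 191, 146) = #DEBF92.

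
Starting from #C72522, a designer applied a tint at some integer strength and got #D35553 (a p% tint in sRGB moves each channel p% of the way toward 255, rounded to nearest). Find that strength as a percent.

22%

#C72522 is rgb(199, 37, 34); #D35553 is rgb(211, 85, 83).
On the B channel (widest range): 83 ≈ 34 + (p/100)(255 − 34), so p ≈ 100×(83 − 34)/(255 − 34) = 4900/221 = 22.17.
p = 22 reproduces all three channels after rounding.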